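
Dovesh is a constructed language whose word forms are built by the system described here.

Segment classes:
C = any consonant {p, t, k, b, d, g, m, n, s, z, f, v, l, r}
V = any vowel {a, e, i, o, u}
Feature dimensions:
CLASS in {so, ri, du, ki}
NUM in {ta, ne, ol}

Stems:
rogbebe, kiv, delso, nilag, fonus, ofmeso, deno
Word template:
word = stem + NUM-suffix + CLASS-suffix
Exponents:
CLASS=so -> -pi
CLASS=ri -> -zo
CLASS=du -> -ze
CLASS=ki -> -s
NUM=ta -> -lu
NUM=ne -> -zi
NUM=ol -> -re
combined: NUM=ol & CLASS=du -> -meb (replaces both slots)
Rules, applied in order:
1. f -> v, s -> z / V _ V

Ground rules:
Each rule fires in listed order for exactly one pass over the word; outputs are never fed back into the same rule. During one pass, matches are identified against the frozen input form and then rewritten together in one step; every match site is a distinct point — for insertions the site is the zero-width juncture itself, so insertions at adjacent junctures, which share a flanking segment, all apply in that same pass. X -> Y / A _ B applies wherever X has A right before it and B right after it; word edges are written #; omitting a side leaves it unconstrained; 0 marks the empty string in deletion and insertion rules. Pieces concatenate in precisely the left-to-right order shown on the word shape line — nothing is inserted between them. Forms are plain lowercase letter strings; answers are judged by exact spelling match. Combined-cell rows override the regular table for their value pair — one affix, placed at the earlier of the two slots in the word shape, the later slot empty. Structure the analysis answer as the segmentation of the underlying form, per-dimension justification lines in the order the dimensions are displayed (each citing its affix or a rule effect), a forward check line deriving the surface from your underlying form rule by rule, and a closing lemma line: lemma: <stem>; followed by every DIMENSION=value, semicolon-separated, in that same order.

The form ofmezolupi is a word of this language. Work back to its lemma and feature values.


underlying: ofmeso-lu-pi
CLASS=so - signalled by the affix -pi
NUM=ta - signalled by the affix -lu
check: ofmesolupi -> ofmezolupi
lemma: ofmeso; CLASS=so; NUM=ta


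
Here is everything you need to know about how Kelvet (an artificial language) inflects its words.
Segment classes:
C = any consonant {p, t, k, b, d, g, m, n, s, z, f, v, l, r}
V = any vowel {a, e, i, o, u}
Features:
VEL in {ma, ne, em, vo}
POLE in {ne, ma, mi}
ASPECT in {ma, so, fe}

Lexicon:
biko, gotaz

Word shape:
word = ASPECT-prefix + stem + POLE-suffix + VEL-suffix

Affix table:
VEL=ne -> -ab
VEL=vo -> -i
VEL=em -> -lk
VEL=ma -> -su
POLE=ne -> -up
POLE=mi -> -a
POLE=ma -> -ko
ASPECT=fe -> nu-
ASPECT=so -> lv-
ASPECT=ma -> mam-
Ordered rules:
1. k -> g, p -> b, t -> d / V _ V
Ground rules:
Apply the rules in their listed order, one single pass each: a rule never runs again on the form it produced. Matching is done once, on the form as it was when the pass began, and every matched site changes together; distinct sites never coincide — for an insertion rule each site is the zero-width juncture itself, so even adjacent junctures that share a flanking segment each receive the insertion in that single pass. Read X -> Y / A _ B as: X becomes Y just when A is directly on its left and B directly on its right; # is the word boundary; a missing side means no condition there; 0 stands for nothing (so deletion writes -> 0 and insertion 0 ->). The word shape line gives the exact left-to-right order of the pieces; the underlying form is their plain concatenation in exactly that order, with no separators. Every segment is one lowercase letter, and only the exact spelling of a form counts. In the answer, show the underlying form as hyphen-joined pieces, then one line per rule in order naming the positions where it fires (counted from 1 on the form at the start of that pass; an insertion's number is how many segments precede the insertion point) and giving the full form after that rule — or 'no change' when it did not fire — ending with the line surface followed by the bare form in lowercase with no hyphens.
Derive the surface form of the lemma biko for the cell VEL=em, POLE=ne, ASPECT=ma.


underlying: mam-biko-up-lk
1. k -> g, p -> b, t -> d / V _ V: fires at position(s) 6: mambigouplk
surface: mambigouplk


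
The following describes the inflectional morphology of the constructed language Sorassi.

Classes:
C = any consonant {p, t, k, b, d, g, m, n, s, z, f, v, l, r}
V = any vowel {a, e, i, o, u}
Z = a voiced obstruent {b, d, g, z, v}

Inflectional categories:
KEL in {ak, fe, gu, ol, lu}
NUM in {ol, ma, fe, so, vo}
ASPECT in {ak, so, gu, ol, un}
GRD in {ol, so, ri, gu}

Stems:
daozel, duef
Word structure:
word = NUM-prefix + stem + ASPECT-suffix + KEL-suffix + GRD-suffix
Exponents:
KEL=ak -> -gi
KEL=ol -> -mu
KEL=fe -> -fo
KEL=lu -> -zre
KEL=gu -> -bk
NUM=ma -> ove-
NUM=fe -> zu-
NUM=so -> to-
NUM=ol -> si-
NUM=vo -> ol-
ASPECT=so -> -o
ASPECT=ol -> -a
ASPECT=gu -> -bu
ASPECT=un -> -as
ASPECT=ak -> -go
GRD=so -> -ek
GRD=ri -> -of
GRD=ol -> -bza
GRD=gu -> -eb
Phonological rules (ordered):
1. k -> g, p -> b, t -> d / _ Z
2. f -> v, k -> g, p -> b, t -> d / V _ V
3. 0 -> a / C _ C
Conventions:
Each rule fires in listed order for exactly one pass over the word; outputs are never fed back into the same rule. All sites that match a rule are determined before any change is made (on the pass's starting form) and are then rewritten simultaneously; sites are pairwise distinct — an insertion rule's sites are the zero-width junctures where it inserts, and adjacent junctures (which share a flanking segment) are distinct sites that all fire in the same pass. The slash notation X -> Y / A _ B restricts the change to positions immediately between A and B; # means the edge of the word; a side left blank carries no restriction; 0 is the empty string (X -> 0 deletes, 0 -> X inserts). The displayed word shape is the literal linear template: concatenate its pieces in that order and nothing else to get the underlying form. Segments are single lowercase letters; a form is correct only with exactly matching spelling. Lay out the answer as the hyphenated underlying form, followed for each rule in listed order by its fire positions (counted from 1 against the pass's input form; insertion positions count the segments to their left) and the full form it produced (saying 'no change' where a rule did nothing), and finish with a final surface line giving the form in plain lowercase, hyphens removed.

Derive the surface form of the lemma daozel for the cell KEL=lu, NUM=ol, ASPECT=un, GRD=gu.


underlying: si-daozel-as-zre-eb
1. k -> g, p -> b, t -> d / _ Z: no change
2. f -> v, k -> g, p -> b, t -> d / V _ V: no change
3. 0 -> a / C _ C: inserts after position(s) 10, 11: sidaozelasazareeb
surface: sidaozelasazareeb


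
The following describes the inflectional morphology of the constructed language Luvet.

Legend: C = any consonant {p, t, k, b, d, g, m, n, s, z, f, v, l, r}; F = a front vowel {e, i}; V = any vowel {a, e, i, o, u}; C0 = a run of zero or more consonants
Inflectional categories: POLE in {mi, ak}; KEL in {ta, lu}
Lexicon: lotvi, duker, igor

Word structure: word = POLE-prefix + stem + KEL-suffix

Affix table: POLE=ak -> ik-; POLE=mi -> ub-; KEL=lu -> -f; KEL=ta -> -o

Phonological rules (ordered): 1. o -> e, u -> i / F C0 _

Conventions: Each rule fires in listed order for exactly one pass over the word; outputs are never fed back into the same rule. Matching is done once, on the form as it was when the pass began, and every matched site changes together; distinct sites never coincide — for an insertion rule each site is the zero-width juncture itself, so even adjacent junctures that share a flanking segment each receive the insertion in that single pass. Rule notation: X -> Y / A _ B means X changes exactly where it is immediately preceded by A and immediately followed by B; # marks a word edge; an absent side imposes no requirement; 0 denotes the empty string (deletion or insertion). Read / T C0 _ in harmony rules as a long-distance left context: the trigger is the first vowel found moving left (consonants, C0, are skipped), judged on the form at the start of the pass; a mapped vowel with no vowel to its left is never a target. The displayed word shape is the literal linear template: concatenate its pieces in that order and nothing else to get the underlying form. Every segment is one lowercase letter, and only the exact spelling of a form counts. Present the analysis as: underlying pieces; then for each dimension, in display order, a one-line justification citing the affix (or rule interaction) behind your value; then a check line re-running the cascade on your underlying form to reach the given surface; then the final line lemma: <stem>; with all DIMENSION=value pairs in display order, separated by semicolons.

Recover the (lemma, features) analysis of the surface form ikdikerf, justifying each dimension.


underlying: ik-duker-f
POLE=ak - signalled by the affix ik-
KEL=lu - signalled by the affix -f
check: ikdukerf -> ikdikerf
lemma: duker; POLE=ak; KEL=lu


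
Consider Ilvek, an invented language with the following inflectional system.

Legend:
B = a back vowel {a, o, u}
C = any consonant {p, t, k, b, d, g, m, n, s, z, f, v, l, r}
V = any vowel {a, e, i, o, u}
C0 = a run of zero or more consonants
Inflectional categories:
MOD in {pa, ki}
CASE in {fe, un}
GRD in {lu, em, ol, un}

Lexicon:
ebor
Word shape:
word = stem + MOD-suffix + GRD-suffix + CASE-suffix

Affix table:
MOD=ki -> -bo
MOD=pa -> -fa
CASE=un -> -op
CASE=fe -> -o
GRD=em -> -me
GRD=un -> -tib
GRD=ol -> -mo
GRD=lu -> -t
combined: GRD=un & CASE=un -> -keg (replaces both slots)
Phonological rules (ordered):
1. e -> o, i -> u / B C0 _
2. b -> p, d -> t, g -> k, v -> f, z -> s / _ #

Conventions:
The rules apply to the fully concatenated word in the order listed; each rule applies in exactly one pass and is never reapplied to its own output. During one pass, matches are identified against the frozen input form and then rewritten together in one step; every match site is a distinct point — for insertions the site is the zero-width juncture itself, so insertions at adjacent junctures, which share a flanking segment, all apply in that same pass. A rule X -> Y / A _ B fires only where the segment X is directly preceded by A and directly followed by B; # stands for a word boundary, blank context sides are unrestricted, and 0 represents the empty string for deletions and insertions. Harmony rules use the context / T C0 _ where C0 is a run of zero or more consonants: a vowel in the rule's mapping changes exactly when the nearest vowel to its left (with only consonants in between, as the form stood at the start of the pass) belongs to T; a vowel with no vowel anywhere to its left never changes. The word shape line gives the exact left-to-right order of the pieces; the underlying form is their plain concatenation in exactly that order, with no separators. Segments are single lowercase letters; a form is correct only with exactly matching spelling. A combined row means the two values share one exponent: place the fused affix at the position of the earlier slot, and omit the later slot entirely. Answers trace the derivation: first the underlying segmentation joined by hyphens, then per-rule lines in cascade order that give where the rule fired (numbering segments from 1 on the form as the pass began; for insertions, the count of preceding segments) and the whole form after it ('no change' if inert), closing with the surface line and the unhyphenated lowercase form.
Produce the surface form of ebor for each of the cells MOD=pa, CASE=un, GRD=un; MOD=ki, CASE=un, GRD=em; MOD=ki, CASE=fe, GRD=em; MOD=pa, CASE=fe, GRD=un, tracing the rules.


cell MOD=pa, CASE=un, GRD=un:
underlying: ebor-fa-keg
1. e -> o, i -> u / B C0 _: fires at position(s) 8: eborfakog
2. b -> p, d -> t, g -> k, v -> f, z -> s / _ #: fires at position(s) 9: eborfakok
surface: eborfakok

cell MOD=ki, CASE=un, GRD=em:
underlying: ebor-bo-me-op
1. e -> o, i -> u / B C0 _: fires at position(s) 8: eborbomoop
2. b -> p, d -> t, g -> k, v -> f, z -> s / _ #: no change
surface: eborbomoop

cell MOD=ki, CASE=fe, GRD=em:
underlying: ebor-bo-me-o
1. e -> o, i -> u / B C0 _: fires at position(s) 8: eborbomoo
2. b -> p, d -> t, g -> k, v -> f, z -> s / _ #: no change
surface: eborbomoo

cell MOD=pa, CASE=fe, GRD=un:
underlying: ebor-fa-tib-o
1. e -> o, i -> u / B C0 _: fires at position(s) 8: eborfatubo
2. b -> p, d -> t, g -> k, v -> f, z -> s / _ #: no change
surface: eborfatubo


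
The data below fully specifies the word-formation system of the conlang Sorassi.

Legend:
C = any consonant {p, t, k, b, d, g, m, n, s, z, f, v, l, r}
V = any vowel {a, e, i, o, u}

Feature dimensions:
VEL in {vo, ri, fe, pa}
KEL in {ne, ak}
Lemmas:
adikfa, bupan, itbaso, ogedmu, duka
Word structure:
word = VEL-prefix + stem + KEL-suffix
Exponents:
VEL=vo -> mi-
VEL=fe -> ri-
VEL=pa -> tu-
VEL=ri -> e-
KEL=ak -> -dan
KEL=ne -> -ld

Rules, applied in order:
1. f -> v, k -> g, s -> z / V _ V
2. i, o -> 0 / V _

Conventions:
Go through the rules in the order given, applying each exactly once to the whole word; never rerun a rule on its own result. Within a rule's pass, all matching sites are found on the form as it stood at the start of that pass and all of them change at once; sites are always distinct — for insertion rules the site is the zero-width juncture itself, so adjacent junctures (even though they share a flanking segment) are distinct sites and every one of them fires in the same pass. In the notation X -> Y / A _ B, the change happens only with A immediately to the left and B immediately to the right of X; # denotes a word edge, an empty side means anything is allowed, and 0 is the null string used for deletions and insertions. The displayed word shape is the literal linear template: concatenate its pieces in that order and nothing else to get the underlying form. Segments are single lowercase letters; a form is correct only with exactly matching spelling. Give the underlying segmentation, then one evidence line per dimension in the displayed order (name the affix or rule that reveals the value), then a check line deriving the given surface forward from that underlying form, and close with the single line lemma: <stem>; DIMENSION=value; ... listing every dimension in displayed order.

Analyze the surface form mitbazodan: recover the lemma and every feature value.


underlying: mi-itbaso-dan
VEL=vo - signalled by the affix mi-
KEL=ak - signalled by the affix -dan
check: miitbasodan -> miitbazodan -> mitbazodan
lemma: itbaso; VEL=vo; KEL=ak


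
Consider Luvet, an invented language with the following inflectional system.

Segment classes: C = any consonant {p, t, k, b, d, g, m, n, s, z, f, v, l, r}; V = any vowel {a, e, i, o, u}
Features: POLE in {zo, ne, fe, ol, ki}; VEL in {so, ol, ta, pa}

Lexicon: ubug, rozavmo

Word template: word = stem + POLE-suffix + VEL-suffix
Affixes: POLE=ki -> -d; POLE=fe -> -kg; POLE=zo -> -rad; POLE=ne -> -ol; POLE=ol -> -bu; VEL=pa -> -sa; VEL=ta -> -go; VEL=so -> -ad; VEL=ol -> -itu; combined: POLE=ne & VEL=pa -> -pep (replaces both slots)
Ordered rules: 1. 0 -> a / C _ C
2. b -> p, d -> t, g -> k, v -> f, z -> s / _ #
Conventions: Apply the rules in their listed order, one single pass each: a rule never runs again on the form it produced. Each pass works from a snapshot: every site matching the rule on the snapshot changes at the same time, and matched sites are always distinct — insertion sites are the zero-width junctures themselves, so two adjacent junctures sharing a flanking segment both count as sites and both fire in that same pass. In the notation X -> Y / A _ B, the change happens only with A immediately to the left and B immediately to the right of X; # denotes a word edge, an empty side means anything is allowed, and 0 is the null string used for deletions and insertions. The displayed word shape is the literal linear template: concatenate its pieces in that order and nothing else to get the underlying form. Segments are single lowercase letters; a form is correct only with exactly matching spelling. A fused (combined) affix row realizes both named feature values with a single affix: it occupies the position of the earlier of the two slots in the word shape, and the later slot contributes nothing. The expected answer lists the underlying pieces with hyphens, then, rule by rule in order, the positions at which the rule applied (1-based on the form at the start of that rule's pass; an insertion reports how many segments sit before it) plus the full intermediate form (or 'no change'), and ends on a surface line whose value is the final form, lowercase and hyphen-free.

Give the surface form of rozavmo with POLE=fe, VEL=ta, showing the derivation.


underlying: rozavmo-kg-go
1. 0 -> a / C _ C: inserts after position(s) 5, 8, 9: rozavamokagago
2. b -> p, d -> t, g -> k, v -> f, z -> s / _ #: no change
surface: rozavamokagago


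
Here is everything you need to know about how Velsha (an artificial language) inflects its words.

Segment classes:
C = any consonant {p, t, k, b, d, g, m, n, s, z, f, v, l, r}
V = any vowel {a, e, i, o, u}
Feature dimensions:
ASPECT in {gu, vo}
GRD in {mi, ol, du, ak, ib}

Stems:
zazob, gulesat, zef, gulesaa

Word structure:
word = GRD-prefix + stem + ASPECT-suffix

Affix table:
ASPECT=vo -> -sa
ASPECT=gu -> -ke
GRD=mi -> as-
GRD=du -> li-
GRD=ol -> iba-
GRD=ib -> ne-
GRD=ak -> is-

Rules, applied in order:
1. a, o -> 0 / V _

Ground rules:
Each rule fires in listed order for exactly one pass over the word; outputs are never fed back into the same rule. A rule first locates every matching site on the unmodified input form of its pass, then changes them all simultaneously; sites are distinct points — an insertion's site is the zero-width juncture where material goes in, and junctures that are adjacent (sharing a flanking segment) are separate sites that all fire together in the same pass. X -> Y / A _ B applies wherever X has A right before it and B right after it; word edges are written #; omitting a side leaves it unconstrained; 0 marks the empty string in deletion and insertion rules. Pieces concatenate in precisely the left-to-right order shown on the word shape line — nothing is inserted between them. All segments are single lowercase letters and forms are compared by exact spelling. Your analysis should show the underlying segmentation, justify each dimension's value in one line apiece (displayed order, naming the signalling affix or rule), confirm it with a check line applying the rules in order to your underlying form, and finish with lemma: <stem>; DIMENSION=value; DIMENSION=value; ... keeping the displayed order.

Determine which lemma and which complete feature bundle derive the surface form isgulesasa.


underlying: is-gulesaa-sa
ASPECT=vo - signalled by the affix -sa
GRD=ak - signalled by the affix is-
check: isgulesaasa -> isgulesasa
lemma: gulesaa; ASPECT=vo; GRD=ak


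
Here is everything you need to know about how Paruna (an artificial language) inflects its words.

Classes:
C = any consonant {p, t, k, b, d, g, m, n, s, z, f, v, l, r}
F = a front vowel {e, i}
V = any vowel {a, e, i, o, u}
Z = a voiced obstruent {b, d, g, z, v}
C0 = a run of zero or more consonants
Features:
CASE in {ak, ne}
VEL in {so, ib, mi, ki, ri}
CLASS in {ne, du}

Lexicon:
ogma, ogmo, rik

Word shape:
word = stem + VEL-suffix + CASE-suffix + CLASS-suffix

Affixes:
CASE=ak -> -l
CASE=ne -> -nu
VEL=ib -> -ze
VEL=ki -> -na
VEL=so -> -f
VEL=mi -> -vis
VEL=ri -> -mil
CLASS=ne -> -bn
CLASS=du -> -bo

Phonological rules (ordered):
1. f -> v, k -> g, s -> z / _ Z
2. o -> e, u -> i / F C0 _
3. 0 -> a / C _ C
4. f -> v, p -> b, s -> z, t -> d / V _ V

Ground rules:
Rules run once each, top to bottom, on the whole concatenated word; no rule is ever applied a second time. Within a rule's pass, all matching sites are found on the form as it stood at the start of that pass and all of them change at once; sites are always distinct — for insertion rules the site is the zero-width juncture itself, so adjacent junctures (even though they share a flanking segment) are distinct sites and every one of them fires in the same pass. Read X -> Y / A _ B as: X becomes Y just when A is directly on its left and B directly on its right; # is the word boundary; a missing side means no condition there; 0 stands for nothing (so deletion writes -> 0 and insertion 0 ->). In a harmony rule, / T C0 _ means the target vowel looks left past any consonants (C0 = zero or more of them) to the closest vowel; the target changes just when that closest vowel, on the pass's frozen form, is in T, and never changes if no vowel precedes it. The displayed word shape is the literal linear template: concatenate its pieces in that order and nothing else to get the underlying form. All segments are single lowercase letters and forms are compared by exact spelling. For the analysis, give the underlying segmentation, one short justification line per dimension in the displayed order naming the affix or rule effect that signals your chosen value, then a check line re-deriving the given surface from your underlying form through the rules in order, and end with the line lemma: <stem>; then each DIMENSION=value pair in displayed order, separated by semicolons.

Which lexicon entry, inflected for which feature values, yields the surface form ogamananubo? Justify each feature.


underlying: ogma-na-nu-bo
CASE=ne - signalled by the affix -nu
VEL=ki - signalled by the affix -na
CLASS=du - signalled by the affix -bo
check: ogmananubo -> ogmananubo -> ogmananubo -> ogamananubo -> ogamananubo
lemma: ogma; CASE=ne; VEL=ki; CLASS=du


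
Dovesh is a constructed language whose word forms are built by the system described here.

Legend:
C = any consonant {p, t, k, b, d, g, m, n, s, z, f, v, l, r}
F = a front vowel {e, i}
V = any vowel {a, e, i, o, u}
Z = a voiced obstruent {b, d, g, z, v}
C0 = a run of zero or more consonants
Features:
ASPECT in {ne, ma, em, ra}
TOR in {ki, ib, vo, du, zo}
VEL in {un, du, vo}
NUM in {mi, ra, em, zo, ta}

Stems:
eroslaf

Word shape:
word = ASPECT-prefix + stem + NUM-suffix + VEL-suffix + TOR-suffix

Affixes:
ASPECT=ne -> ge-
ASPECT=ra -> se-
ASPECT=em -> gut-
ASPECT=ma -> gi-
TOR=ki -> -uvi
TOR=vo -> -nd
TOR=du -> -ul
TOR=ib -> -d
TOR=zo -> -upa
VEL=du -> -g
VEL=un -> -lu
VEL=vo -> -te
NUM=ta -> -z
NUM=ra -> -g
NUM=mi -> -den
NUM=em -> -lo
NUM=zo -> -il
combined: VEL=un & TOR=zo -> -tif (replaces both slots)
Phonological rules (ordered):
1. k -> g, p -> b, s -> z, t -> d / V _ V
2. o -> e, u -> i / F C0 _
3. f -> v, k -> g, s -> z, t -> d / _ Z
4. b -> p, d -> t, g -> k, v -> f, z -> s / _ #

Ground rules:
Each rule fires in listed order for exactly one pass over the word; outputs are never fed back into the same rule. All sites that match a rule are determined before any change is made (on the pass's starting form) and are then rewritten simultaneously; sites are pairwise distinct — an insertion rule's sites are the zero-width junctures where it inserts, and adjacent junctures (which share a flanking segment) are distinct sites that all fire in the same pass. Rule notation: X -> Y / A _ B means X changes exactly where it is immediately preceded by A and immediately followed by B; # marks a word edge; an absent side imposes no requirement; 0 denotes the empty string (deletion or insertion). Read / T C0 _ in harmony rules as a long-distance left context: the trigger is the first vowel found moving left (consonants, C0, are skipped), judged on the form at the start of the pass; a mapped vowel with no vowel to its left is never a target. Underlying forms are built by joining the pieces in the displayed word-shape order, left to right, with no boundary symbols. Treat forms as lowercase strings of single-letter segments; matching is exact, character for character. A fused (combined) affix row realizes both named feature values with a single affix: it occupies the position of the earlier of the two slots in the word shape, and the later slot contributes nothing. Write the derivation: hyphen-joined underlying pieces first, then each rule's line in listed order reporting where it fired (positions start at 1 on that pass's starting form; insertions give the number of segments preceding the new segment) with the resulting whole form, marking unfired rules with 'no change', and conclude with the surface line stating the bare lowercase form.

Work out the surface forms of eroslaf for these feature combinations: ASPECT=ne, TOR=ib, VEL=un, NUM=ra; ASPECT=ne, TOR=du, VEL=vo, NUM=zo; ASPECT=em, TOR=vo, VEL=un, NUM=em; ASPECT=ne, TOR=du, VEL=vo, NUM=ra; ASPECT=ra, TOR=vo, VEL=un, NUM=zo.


cell ASPECT=ne, TOR=ib, VEL=un, NUM=ra:
underlying: ge-eroslaf-g-lu-d
1. k -> g, p -> b, s -> z, t -> d / V _ V: no change
2. o -> e, u -> i / F C0 _: fires at position(s) 5: geereslafglud
3. f -> v, k -> g, s -> z, t -> d / _ Z: fires at position(s) 9: geereslavglud
4. b -> p, d -> t, g -> k, v -> f, z -> s / _ #: fires at position(s) 13: geereslavglut
surface: geereslavglut

cell ASPECT=ne, TOR=du, VEL=vo, NUM=zo:
underlying: ge-eroslaf-il-te-ul
1. k -> g, p -> b, s -> z, t -> d / V _ V: no change
2. o -> e, u -> i / F C0 _: fires at position(s) 5, 14: geereslafilteil
3. f -> v, k -> g, s -> z, t -> d / _ Z: no change
4. b -> p, d -> t, g -> k, v -> f, z -> s / _ #: no change
surface: geereslafilteil

cell ASPECT=em, TOR=vo, VEL=un, NUM=em:
underlying: gut-eroslaf-lo-lu-nd
1. k -> g, p -> b, s -> z, t -> d / V _ V: fires at position(s) 3: guderoslaflolund
2. o -> e, u -> i / F C0 _: fires at position(s) 6: gudereslaflolund
3. f -> v, k -> g, s -> z, t -> d / _ Z: no change
4. b -> p, d -> t, g -> k, v -> f, z -> s / _ #: fires at position(s) 16: gudereslaflolunt
surface: gudereslaflolunt

cell ASPECT=ne, TOR=du, VEL=vo, NUM=ra:
underlying: ge-eroslaf-g-te-ul
1. k -> g, p -> b, s -> z, t -> d / V _ V: no change
2. o -> e, u -> i / F C0 _: fires at position(s) 5, 13: geereslafgteil
3. f -> v, k -> g, s -> z, t -> d / _ Z: fires at position(s) 9: geereslavgteil
4. b -> p, d -> t, g -> k, v -> f, z -> s / _ #: no change
surface: geereslavgteil

cell ASPECT=ra, TOR=vo, VEL=un, NUM=zo:
underlying: se-eroslaf-il-lu-nd
1. k -> g, p -> b, s -> z, t -> d / V _ V: no change
2. o -> e, u -> i / F C0 _: fires at position(s) 5, 13: seereslafillind
3. f -> v, k -> g, s -> z, t -> d / _ Z: no change
4. b -> p, d -> t, g -> k, v -> f, z -> s / _ #: fires at position(s) 15: seereslafillint
surface: seereslafillint


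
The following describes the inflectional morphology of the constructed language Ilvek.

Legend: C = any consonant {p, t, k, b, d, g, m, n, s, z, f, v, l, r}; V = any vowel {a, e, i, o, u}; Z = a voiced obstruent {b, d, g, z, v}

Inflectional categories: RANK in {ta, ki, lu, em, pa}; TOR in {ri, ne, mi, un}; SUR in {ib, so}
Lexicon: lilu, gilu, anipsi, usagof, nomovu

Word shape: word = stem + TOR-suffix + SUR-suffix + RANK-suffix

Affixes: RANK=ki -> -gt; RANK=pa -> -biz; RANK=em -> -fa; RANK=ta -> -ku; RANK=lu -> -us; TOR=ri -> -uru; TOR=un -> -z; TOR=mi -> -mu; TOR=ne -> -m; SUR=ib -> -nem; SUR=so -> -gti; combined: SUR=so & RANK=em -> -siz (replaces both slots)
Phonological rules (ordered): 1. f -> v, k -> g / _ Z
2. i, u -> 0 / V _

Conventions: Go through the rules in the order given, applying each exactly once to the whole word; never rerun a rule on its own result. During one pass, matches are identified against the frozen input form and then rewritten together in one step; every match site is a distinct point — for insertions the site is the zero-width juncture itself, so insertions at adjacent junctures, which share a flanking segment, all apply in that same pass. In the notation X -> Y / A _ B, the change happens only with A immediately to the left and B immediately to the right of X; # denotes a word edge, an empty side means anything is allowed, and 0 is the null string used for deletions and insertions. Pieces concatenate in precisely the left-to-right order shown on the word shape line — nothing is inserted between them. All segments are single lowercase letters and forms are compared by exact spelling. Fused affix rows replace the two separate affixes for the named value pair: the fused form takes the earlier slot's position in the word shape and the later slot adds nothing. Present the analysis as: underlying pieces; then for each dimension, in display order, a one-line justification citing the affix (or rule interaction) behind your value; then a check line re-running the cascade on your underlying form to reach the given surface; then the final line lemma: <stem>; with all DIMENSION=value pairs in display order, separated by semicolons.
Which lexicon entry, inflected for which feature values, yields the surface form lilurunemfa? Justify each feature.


underlying: lilu-uru-nem-fa
RANK=em - signalled by the affix -fa
TOR=ri - signalled by the affix -uru
SUR=ib - signalled by the affix -nem
check: liluurunemfa -> liluurunemfa -> lilurunemfa
lemma: lilu; RANK=em; TOR=ri; SUR=ib


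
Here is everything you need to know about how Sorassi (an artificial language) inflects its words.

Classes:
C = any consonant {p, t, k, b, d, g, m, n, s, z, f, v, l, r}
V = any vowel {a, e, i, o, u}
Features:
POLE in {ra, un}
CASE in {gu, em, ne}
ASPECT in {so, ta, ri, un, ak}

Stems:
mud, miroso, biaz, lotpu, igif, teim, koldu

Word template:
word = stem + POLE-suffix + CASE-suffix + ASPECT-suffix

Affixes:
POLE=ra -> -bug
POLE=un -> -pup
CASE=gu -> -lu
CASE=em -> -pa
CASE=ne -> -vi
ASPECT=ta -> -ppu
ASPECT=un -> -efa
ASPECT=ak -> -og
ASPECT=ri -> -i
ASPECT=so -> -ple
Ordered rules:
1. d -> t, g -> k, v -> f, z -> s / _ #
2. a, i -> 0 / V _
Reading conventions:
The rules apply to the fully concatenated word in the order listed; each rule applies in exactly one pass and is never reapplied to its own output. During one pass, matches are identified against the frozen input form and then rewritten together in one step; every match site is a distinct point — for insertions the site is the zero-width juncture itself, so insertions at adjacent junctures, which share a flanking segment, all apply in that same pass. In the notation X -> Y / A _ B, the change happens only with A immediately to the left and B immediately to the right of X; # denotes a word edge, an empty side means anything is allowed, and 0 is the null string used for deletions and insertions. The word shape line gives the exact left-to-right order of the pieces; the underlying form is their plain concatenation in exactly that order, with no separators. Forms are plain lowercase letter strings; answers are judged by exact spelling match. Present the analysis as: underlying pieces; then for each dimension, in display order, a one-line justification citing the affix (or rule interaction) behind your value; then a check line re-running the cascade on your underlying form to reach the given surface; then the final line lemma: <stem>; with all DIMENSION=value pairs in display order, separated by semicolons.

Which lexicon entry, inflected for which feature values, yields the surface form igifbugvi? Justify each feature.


underlying: igif-bug-vi-i
POLE=ra - signalled by the affix -bug
CASE=ne - signalled by the affix -vi
ASPECT=ri - signalled by the affix -i
check: igifbugvii -> igifbugvii -> igifbugvi
lemma: igif; POLE=ra; CASE=ne; ASPECT=ri


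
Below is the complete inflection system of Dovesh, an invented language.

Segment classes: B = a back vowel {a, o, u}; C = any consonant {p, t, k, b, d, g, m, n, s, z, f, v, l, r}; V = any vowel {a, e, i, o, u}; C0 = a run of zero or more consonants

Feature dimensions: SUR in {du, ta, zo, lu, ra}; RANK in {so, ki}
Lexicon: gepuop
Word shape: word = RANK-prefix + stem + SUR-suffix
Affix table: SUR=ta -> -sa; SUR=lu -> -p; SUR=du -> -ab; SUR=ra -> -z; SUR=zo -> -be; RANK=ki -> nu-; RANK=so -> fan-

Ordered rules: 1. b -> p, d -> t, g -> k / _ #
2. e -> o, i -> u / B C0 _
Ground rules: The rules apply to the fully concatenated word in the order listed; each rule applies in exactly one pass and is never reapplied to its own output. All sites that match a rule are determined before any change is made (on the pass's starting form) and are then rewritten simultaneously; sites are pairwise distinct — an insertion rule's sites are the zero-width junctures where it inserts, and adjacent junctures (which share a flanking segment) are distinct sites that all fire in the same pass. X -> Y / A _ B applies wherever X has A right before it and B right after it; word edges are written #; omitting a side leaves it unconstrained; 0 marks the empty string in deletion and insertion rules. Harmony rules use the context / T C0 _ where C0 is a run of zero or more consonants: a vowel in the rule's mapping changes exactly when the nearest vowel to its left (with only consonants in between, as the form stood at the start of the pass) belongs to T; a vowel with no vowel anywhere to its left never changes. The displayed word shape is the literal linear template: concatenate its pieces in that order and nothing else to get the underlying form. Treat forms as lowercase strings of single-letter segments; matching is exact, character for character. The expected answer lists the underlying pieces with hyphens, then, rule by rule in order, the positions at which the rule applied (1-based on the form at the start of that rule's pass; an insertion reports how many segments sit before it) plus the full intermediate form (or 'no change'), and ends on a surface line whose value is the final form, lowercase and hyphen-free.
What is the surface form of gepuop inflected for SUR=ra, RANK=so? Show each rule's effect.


underlying: fan-gepuop-z
1. b -> p, d -> t, g -> k / _ #: no change
2. e -> o, i -> u / B C0 _: fires at position(s) 5: fangopuopz
surface: fangopuopz


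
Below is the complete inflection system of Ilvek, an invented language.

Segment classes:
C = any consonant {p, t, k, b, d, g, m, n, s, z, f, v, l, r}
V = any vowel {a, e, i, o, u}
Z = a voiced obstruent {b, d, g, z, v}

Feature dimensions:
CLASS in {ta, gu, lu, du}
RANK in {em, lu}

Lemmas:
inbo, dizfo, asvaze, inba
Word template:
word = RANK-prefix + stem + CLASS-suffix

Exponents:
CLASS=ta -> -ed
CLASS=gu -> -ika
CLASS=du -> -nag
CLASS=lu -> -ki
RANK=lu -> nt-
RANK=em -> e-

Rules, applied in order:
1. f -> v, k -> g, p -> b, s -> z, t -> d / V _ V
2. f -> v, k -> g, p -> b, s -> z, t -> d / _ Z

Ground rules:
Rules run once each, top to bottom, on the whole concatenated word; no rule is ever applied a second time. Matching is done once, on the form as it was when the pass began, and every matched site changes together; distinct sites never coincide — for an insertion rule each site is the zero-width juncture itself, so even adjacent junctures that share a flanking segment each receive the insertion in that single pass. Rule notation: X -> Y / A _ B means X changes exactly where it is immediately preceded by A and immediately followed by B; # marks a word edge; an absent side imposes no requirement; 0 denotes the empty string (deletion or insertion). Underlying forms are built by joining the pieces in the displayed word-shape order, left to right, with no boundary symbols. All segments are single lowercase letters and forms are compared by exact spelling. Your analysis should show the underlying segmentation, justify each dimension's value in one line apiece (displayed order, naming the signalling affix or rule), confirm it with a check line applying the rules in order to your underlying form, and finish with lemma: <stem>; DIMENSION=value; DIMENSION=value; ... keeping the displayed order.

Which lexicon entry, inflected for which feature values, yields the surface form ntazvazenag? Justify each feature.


underlying: nt-asvaze-nag
CLASS=du - signalled by the affix -nag
RANK=lu - signalled by the affix nt-
check: ntasvazenag -> ntasvazenag -> ntazvazenag
lemma: asvaze; CLASS=du; RANK=lu


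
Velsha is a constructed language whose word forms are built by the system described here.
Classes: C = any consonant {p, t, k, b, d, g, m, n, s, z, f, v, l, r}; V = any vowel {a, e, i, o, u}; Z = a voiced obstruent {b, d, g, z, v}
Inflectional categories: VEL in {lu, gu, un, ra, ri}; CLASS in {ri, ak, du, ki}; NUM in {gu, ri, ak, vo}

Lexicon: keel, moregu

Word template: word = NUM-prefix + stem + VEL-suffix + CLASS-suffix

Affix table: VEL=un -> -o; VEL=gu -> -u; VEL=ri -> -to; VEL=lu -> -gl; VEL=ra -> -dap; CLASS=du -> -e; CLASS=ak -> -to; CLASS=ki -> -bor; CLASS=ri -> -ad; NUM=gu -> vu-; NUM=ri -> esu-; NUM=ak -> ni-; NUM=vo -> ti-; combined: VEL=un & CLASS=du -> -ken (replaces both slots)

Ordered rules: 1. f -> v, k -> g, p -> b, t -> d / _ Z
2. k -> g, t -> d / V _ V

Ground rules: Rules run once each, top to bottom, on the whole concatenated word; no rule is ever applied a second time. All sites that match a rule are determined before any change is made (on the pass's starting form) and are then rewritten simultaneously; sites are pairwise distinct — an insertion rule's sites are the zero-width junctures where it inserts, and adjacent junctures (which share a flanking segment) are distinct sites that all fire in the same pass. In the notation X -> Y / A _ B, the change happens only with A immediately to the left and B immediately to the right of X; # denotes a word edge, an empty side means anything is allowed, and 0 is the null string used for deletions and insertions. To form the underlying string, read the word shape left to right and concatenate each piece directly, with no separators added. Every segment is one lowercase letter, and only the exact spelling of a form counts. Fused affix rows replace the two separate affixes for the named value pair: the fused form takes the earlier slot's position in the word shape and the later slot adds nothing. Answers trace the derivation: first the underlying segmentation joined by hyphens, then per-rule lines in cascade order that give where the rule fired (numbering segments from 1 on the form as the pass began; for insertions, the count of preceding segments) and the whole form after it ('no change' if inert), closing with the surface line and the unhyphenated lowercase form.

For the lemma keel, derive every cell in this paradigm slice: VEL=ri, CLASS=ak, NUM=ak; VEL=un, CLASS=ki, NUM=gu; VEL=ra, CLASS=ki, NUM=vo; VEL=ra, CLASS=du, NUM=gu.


cell VEL=ri, CLASS=ak, NUM=ak:
underlying: ni-keel-to-to
1. f -> v, k -> g, p -> b, t -> d / _ Z: no change
2. k -> g, t -> d / V _ V: fires at position(s) 3, 9: nigeeltodo
surface: nigeeltodo

cell VEL=un, CLASS=ki, NUM=gu:
underlying: vu-keel-o-bor
1. f -> v, k -> g, p -> b, t -> d / _ Z: no change
2. k -> g, t -> d / V _ V: fires at position(s) 3: vugeelobor
surface: vugeelobor

cell VEL=ra, CLASS=ki, NUM=vo:
underlying: ti-keel-dap-bor
1. f -> v, k -> g, p -> b, t -> d / _ Z: fires at position(s) 9: tikeeldabbor
2. k -> g, t -> d / V _ V: fires at position(s) 3: tigeeldabbor
surface: tigeeldabbor

cell VEL=ra, CLASS=du, NUM=gu:
underlying: vu-keel-dap-e
1. f -> v, k -> g, p -> b, t -> d / _ Z: no change
2. k -> g, t -> d / V _ V: fires at position(s) 3: vugeeldape
surface: vugeeldape


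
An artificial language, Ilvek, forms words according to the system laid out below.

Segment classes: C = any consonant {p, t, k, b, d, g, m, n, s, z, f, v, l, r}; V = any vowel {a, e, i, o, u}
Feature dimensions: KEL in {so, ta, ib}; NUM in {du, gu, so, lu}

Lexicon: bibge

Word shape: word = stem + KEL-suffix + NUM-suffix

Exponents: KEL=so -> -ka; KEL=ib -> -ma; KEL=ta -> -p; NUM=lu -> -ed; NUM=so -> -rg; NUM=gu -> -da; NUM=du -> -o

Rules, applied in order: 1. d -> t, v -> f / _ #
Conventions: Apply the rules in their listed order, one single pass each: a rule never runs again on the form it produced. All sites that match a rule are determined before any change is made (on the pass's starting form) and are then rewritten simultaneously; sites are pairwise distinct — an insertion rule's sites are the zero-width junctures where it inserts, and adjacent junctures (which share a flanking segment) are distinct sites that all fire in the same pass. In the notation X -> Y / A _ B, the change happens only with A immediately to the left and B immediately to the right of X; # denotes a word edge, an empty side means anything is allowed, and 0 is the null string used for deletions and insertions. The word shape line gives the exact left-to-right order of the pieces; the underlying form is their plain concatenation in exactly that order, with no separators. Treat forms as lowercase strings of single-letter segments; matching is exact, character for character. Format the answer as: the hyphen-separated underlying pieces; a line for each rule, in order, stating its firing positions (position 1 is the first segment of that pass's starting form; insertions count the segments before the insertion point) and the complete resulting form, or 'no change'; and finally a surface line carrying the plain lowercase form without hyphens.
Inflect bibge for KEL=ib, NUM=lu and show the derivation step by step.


underlying: bibge-ma-ed
1. d -> t, v -> f / _ #: fires at position(s) 9: bibgemaet
surface: bibgemaet
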